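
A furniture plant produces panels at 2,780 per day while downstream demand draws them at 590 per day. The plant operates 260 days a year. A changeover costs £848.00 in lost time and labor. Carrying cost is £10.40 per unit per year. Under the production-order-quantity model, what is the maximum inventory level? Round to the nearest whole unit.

Annual demand D = 590 × 260 = 153,400.
Production build-up factor (1 − d/p) = 1 − 590/2,780 = 0.7878.
Q* = √(2DS / (H(1 − d/p))) = √(2 × 153,400 × 848 / (10.4 × 0.7878)).
= √(260,166,400 / 8.1928) ≈ 5635.199.
Maximum inventory = Q*(1 − d/p) = 5635.199 × 0.7878 ≈ 4439.240.

I_max ≈ 4,439 panels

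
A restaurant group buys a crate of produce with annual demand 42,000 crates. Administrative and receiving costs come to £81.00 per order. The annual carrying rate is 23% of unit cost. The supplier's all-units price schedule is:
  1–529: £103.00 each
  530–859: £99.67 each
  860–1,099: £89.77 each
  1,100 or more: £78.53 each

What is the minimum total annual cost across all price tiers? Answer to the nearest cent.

Holding cost per unit per year at price C is H = 0.23·C.
Evaluate total cost at each tier's feasible EOQ or, if the EOQ is below the tier, at the tier's minimum quantity.
Tier 1 (£103.00): EOQ = 535.9 exceeds tier's upper bound 529, so this tier is dominated.
EOQ at £99.67 = 544.8 (feasible in tier 2): TC = 42,000×£99.67 + (42,000/544.8)×81 + (544.8/2)×0.23×£99.67 = £4,198,629.02.
EOQ at £89.77 = 574.1 < 860, so use break Q=860: TC = 42,000×£89.77 + (42,000/860.0)×81 + (860.0/2)×0.23×£89.77 = £3,783,174.07.
EOQ at £78.53 = 613.8 < 1100, so use break Q=1100: TC = 42,000×£78.53 + (42,000/1100.0)×81 + (1100.0/2)×0.23×£78.53 = £3,311,286.77.
Lowest total cost among the candidates is at Q = 1100.0.

TC* ≈ £3,311,286.77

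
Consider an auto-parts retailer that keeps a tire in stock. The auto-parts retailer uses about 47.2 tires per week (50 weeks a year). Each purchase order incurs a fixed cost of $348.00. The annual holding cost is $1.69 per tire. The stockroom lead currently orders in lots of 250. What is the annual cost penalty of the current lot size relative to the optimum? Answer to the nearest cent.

Extra cost ≈ $1,830.26 per year

Annual demand D = 47.2 × 50 = 2,360.
EOQ = √(2DS/H) = √(2 × 2,360 × 348 / 1.69) ≈ 985.86.
Cost at Q* = (D/Q*)S + (Q*/2)H = √(2DSH) ≈ $1,666.11.
Cost at Q = 250: (2,360/250)×348 + (250/2)×1.69 = $3,285.12 + $211.25 = $3,496.37.
Excess = $3,496.37 − $1,666.11 = $1,830.26.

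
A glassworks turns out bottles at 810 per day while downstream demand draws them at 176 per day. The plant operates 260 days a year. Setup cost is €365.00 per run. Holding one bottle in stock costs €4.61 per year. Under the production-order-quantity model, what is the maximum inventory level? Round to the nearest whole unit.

I_max ≈ 2,382 bottles

Annual demand D = 176 × 260 = 45,760.
Production build-up factor (1 − d/p) = 1 − 176/810 = 0.7827.
Q* = √(2DS / (H(1 − d/p))) = √(2 × 45,760 × 365 / (4.61 × 0.7827)).
= √(33,404,800 / 3.6083) ≈ 3042.649.
Maximum inventory = Q*(1 − d/p) = 3042.649 × 0.7827 ≈ 2381.530.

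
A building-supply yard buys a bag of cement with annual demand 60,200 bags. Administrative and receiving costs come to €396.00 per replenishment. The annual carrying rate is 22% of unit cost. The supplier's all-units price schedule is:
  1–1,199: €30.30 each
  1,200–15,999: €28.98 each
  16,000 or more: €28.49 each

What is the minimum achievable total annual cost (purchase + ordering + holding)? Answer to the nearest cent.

TC* ≈ €1,762,030.98

Holding cost per unit per year at price C is H = 0.22·C.
Candidates are each tier's EOQ (if it falls in that tier) and each price-break quantity.
Tier 1 (€30.30): EOQ = 2674.4 exceeds tier's upper bound 1199, so this tier is dominated.
EOQ at €28.98 = 2734.6 (feasible in tier 2): TC = 60,200×€28.98 + (60,200/2734.6)×396 + (2734.6/2)×0.22×€28.98 = €1,762,030.98.
EOQ at €28.49 = 2758.1 < 16000, so use break Q=16000: TC = 60,200×€28.49 + (60,200/16000.0)×396 + (16000.0/2)×0.22×€28.49 = €1,766,730.35.
Lowest total cost among the candidates is at Q = 2734.6.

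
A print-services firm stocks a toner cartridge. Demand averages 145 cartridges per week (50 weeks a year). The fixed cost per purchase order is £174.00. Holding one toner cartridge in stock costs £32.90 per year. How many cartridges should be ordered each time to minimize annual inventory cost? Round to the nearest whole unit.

Annual demand D = 145 × 50 = 7,250.
EOQ = √(2DS / H) = √(2 × 7,250 × 174 / 32.9).
= √(2,523,000 / 32.9) = √76,686.9301 ≈ 276.924.

Q* ≈ 277 cartridges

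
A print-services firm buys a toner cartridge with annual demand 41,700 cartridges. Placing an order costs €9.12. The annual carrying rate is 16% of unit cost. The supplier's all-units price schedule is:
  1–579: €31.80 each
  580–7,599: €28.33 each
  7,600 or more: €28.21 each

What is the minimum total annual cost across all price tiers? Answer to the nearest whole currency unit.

Holding cost per unit per year at price C is H = 0.16·C.
Evaluate total cost at each tier's feasible EOQ or, if the EOQ is below the tier, at the tier's minimum quantity.
EOQ at €31.80 = 386.6 (feasible in tier 1): TC = 41,700×€31.80 + (41,700/386.6)×9.12 + (386.6/2)×0.16×€31.80 = €1,328,027.22.
EOQ at €28.33 = 409.6 < 580, so use break Q=580: TC = 41,700×€28.33 + (41,700/580.0)×9.12 + (580.0/2)×0.16×€28.33 = €1,183,331.21.
EOQ at €28.21 = 410.5 < 7600, so use break Q=7600: TC = 41,700×€28.21 + (41,700/7600.0)×9.12 + (7600.0/2)×0.16×€28.21 = €1,193,558.72.
Lowest total cost among the candidates is at Q = 580.0.

TC* ≈ €1,183,331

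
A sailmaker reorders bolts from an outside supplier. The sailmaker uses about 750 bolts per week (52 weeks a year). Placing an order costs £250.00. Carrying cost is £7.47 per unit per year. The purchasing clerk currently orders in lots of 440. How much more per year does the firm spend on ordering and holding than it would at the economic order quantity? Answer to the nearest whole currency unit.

Annual demand D = 750 × 52 = 39,000.
EOQ = √(2DS/H) = √(2 × 39,000 × 250 / 7.47) ≈ 1615.69.
Cost at Q* = (D/Q*)S + (Q*/2)H = √(2DSH) ≈ £12,069.18.
Cost at Q = 440: (39,000/440)×250 + (440/2)×7.47 = £22,159.09 + £1,643.40 = £23,802.49.
Excess = £23,802.49 − £12,069.18 = £11,733.32.

Extra cost ≈ £11,733 per year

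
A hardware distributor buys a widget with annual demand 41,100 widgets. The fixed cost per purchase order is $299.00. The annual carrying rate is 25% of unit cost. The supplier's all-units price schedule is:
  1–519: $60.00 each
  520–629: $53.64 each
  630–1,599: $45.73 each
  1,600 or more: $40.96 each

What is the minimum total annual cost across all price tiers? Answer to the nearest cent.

Holding cost per unit per year at price C is H = 0.25·C.
Evaluate total cost at each tier's feasible EOQ or, if the EOQ is below the tier, at the tier's minimum quantity.
Tier 1 ($60.00): EOQ = 1280.0 exceeds tier's upper bound 519, so this tier is dominated.
Tier 2 ($53.64): EOQ = 1353.8 exceeds tier's upper bound 629, so this tier is dominated.
EOQ at $45.73 = 1466.2 (feasible in tier 3): TC = 41,100×$45.73 + (41,100/1466.2)×299 + (1466.2/2)×0.25×$45.73 = $1,896,265.63.
EOQ at $40.96 = 1549.3 < 1600, so use break Q=1600: TC = 41,100×$40.96 + (41,100/1600.0)×299 + (1600.0/2)×0.25×$40.96 = $1,699,328.56.
Lowest total cost among the candidates is at Q = 1600.0.

TC* ≈ $1,699,328.56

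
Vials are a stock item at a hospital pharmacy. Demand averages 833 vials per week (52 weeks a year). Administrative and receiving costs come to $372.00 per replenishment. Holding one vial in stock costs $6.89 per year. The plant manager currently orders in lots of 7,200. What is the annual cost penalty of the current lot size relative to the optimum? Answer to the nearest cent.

Extra cost ≈ $12,140.83 per year

Annual demand D = 833 × 52 = 43,316.
EOQ = √(2DS/H) = √(2 × 43,316 × 372 / 6.89) ≈ 2162.72.
Cost at Q* = (D/Q*)S + (Q*/2)H = √(2DSH) ≈ $14,901.17.
Cost at Q = 7,200: (43,316/7,200)×372 + (7,200/2)×6.89 = $2,237.99 + $24,804.00 = $27,041.99.
Excess = $27,041.99 − $14,901.17 = $12,140.83.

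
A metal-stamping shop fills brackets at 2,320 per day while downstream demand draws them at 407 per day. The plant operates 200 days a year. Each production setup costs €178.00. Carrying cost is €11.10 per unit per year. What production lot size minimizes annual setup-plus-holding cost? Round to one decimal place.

Q* ≈ 1,779.4 brackets

Annual demand D = 407 × 200 = 81,400.
Production build-up factor (1 − d/p) = 1 − 407/2,320 = 0.8246.
Q* = √(2DS / (H(1 − d/p))) = √(2 × 81,400 × 178 / (11.1 × 0.8246)).
= √(28,978,400 / 9.1527) ≈ 1779.353.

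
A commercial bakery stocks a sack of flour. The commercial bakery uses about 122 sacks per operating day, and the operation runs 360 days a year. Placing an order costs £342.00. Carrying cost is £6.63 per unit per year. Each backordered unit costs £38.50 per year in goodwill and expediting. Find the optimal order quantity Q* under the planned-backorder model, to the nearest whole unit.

Q* ≈ 2,305 sacks

Annual demand D = 122 × 360 = 43,920.
With planned backorders, Q* = √(2DS/H) · √((H+B)/B).
√(2DS/H) = √(2 × 43,920 × 342 / 6.63) = 2128.641.
√((H+B)/B) = √((6.63+38.5)/38.5) = 1.0827.
Q* ≈ 2304.649.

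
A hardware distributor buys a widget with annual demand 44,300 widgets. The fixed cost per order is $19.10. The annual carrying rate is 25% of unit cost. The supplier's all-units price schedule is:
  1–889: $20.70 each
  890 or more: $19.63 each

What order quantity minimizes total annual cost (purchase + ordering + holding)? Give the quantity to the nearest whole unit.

Holding cost per unit per year at price C is H = 0.25·C.
Evaluate total cost at each tier's feasible EOQ or, if the EOQ is below the tier, at the tier's minimum quantity.
EOQ at $20.70 = 571.8 (feasible in tier 1): TC = 44,300×$20.70 + (44,300/571.8)×19.1 + (571.8/2)×0.25×$20.70 = $919,969.30.
EOQ at $19.63 = 587.2 < 890, so use break Q=890: TC = 44,300×$19.63 + (44,300/890.0)×19.1 + (890.0/2)×0.25×$19.63 = $872,743.55.
Lowest total cost is $872,743.55 at Q = 890.0.

Q* ≈ 890 widgets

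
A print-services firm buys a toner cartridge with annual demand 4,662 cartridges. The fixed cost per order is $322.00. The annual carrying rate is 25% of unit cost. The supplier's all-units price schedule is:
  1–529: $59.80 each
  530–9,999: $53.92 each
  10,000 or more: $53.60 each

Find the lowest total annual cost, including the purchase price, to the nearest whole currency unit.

Holding cost per unit per year at price C is H = 0.25·C.
Evaluate total cost at each tier's feasible EOQ or, if the EOQ is below the tier, at the tier's minimum quantity.
EOQ at $59.80 = 448.1 (feasible in tier 1): TC = 4,662×$59.80 + (4,662/448.1)×322 + (448.1/2)×0.25×$59.80 = $285,487.21.
EOQ at $53.92 = 471.9 < 530, so use break Q=530: TC = 4,662×$53.92 + (4,662/530.0)×322 + (530.0/2)×0.25×$53.92 = $257,779.62.
EOQ at $53.60 = 473.3 < 10000, so use break Q=10000: TC = 4,662×$53.60 + (4,662/10000.0)×322 + (10000.0/2)×0.25×$53.60 = $317,033.32.
Lowest total cost among the candidates is at Q = 530.0.

TC* ≈ $257,780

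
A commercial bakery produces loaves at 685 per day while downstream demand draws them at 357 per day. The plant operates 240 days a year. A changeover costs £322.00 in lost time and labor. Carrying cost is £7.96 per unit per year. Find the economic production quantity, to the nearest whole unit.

Annual demand D = 357 × 240 = 85,680.
Production build-up factor (1 − d/p) = 1 − 357/685 = 0.4788.
Q* = √(2DS / (H(1 − d/p))) = √(2 × 85,680 × 322 / (7.96 × 0.4788)).
= √(55,177,920 / 3.8115) ≈ 3804.823.

Q* ≈ 3,805 loaves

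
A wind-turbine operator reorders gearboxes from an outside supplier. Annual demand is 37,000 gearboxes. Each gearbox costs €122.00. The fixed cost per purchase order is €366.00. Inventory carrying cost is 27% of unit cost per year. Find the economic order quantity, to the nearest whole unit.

Q* ≈ 907 gearboxes

Holding cost H = 0.27 × €122.00 = €32.9400 per unit per year.
EOQ = √(2DS / H) = √(2 × 37,000 × 366 / 32.94).
= √(27,084,000 / 32.94) = √822,222.2222 ≈ 906.765.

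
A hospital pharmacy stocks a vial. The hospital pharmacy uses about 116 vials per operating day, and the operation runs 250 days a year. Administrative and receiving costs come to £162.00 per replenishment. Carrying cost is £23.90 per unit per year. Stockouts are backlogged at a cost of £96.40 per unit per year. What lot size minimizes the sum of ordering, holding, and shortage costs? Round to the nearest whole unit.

Annual demand D = 116 × 250 = 29,000.
With planned backorders, Q* = √(2DS/H) · √((H+B)/B).
√(2DS/H) = √(2 × 29,000 × 162 / 23.9) = 627.007.
√((H+B)/B) = √((23.9+96.4)/96.4) = 1.1171.
Q* ≈ 700.433.

Q* ≈ 700 vials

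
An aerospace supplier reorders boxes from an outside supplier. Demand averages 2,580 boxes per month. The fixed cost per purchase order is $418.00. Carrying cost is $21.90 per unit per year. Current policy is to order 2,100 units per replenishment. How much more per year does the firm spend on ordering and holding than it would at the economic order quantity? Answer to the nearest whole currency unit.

Annual demand D = 2,580 × 12 = 30,960.
EOQ = √(2DS/H) = √(2 × 30,960 × 418 / 21.9) ≈ 1087.13.
Cost at Q* = (D/Q*)S + (Q*/2)H = √(2DSH) ≈ $23,808.15.
Cost at Q = 2,100: (30,960/2,100)×418 + (2,100/2)×21.9 = $6,162.51 + $22,995.00 = $29,157.51.
Excess = $29,157.51 − $23,808.15 = $5,349.36.

Extra cost ≈ $5,349 per year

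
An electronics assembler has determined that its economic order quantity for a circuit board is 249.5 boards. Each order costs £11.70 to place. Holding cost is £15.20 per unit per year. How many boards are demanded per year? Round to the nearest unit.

D ≈ 40,436 boards per year

Invert the EOQ relation Q*² = 2DS/H.
From Q* = √(2DS/H): D = Q*²H / (2S) = 249.5² × 15.2 / (2 × 11.7) = 40436.060.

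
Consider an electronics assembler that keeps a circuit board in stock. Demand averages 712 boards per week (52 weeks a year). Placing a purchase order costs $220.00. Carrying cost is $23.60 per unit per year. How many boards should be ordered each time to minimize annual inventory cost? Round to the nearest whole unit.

Q* ≈ 831 boards

Annual demand D = 712 × 52 = 37,024.
EOQ = √(2DS / H) = √(2 × 37,024 × 220 / 23.6).
= √(16,290,560 / 23.6) = √690,277.9661 ≈ 830.830.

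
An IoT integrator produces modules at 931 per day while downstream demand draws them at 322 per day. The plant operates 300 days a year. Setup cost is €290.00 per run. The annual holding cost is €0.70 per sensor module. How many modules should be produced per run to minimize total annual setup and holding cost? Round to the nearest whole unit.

Q* ≈ 11,062 modules

Annual demand D = 322 × 300 = 96,600.
Production build-up factor (1 − d/p) = 1 − 322/931 = 0.6541.
Q* = √(2DS / (H(1 − d/p))) = √(2 × 96,600 × 290 / (0.7 × 0.6541)).
= √(56,028,000 / 0.4579) ≈ 11061.645.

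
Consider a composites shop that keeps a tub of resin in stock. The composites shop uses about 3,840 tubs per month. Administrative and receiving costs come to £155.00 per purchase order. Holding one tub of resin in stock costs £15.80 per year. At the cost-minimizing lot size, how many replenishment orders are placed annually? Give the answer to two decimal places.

Annual demand D = 3,840 × 12 = 46,080.
EOQ = √(2DS/H) = √(2 × 46,080 × 155 / 15.8) ≈ 950.84.
Orders per year = D / Q* = 46,080 / 950.84 ≈ 48.462.

N ≈ 48.46 orders per year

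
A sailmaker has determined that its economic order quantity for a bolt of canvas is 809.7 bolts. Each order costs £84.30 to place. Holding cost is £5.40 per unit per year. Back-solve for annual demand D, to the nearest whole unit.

D ≈ 20,998 bolts per year

Invert the EOQ relation Q*² = 2DS/H.
From Q* = √(2DS/H): D = Q*²H / (2S) = 809.7² × 5.4 / (2 × 84.3) = 20998.316.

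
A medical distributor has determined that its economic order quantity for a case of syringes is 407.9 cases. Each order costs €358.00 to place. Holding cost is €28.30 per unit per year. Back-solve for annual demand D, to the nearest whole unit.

Squaring Q* = √(2DS/H) gives Q*² = 2DS/H.
From Q* = √(2DS/H): D = Q*²H / (2S) = 407.9² × 28.3 / (2 × 358) = 6576.288.

D ≈ 6,576 cases per year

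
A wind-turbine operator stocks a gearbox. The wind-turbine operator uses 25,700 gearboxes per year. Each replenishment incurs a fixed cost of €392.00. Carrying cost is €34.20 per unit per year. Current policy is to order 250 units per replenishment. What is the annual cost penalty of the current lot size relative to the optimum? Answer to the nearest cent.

EOQ = √(2DS/H) = √(2 × 25,700 × 392 / 34.2) ≈ 767.56.
Cost at Q* = (D/Q*)S + (Q*/2)H = √(2DSH) ≈ €26,250.50.
Cost at Q = 250: (25,700/250)×392 + (250/2)×34.2 = €40,297.60 + €4,275.00 = €44,572.60.
Excess = €44,572.60 − €26,250.50 = €18,322.10.

Extra cost ≈ €18,322.10 per year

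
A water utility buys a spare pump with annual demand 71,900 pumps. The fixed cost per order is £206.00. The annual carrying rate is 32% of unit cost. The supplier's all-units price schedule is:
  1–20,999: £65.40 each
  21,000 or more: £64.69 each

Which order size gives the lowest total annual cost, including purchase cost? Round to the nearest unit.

Holding cost per unit per year at price C is H = 0.32·C.
Candidates are each tier's EOQ (if it falls in that tier) and each price-break quantity.
EOQ at £65.40 = 1189.7 (feasible in tier 1): TC = 71,900×£65.40 + (71,900/1189.7)×206 + (1189.7/2)×0.32×£65.40 = £4,727,158.71.
EOQ at £64.69 = 1196.2 < 21000, so use break Q=21000: TC = 71,900×£64.69 + (71,900/21000.0)×206 + (21000.0/2)×0.32×£64.69 = £4,869,274.70.
Lowest total cost is £4,727,158.71 at Q = 1189.7.

Q* ≈ 1,190 pumps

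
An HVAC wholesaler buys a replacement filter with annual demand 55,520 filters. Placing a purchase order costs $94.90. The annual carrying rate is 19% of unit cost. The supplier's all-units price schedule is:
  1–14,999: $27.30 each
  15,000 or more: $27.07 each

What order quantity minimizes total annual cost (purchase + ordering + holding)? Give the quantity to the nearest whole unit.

Q* ≈ 1,425 filters

Holding cost per unit per year at price C is H = 0.19·C.
Evaluate total cost at each tier's feasible EOQ or, if the EOQ is below the tier, at the tier's minimum quantity.
EOQ at $27.30 = 1425.3 (feasible in tier 1): TC = 55,520×$27.30 + (55,520/1425.3)×94.9 + (1425.3/2)×0.19×$27.30 = $1,523,089.17.
EOQ at $27.07 = 1431.4 < 15000, so use break Q=15000: TC = 55,520×$27.07 + (55,520/15000.0)×94.9 + (15000.0/2)×0.19×$27.07 = $1,541,852.41.
Lowest total cost is $1,523,089.17 at Q = 1425.3.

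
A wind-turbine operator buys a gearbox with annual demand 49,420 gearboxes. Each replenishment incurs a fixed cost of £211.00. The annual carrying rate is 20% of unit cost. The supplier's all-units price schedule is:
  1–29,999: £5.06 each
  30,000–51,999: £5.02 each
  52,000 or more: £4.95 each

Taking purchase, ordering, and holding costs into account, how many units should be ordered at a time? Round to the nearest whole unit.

Holding cost per unit per year at price C is H = 0.20·C.
For each price level, check whether its EOQ is feasible; otherwise the best quantity at that price is the breakpoint.
EOQ at £5.06 = 4539.6 (feasible in tier 1): TC = 49,420×£5.06 + (49,420/4539.6)×211 + (4539.6/2)×0.20×£5.06 = £254,659.27.
EOQ at £5.02 = 4557.6 < 30000, so use break Q=30000: TC = 49,420×£5.02 + (49,420/30000.0)×211 + (30000.0/2)×0.20×£5.02 = £263,495.99.
EOQ at £4.95 = 4589.8 < 52000, so use break Q=52000: TC = 49,420×£4.95 + (49,420/52000.0)×211 + (52000.0/2)×0.20×£4.95 = £270,569.53.
Lowest total cost is £254,659.27 at Q = 4539.6.

Q* ≈ 4,540 gearboxes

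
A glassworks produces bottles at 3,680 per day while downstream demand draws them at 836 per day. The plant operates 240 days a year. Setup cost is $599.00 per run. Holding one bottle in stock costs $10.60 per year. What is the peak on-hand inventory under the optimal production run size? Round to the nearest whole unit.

Annual demand D = 836 × 240 = 200,640.
Production build-up factor (1 − d/p) = 1 − 836/3,680 = 0.7728.
Q* = √(2DS / (H(1 − d/p))) = √(2 × 200,640 × 599 / (10.6 × 0.7728)).
= √(240,366,720 / 8.192) ≈ 5416.807.
Maximum inventory = Q*(1 − d/p) = 5416.807 × 0.7728 ≈ 4186.250.

I_max ≈ 4,186 bottles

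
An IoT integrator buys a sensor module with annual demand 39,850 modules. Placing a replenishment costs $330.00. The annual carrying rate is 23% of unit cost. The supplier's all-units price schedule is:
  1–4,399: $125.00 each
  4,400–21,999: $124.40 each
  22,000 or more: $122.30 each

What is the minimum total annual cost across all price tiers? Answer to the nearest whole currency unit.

Holding cost per unit per year at price C is H = 0.23·C.
For each price level, check whether its EOQ is feasible; otherwise the best quantity at that price is the breakpoint.
EOQ at $125.00 = 956.5 (feasible in tier 1): TC = 39,850×$125.00 + (39,850/956.5)×330 + (956.5/2)×0.23×$125.00 = $5,008,748.25.
EOQ at $124.40 = 958.8 < 4400, so use break Q=4400: TC = 39,850×$124.40 + (39,850/4400.0)×330 + (4400.0/2)×0.23×$124.40 = $5,023,275.15.
EOQ at $122.30 = 967.0 < 22000, so use break Q=22000: TC = 39,850×$122.30 + (39,850/22000.0)×330 + (22000.0/2)×0.23×$122.30 = $5,183,671.75.
Lowest total cost among the candidates is at Q = 956.5.

TC* ≈ $5,008,748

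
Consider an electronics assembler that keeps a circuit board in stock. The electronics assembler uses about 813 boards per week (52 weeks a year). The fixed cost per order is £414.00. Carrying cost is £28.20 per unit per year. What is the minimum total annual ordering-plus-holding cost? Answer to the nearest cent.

Annual demand D = 813 × 52 = 42,276.
Q* = √(2DS/H) = √(2 × 42,276 × 414 / 28.2) ≈ 1114.13.
At the optimum the two cost components are equal, so total cost = 2·(Q*/2)H = Q*·H.
Minimum total = √(2DSH) = √(2 × 42,276 × 414 × 28.2) ≈ 31418.588.

TC* ≈ £31,418.59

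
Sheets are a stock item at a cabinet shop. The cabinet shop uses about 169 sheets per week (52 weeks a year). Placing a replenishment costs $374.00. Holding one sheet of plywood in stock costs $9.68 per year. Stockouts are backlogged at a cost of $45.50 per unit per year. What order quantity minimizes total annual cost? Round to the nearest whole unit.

Annual demand D = 169 × 52 = 8,788.
With planned backorders, Q* = √(2DS/H) · √((H+B)/B).
√(2DS/H) = √(2 × 8,788 × 374 / 9.68) = 824.059.
√((H+B)/B) = √((9.68+45.5)/45.5) = 1.1012.
Q* ≈ 907.493.

Q* ≈ 907 sheets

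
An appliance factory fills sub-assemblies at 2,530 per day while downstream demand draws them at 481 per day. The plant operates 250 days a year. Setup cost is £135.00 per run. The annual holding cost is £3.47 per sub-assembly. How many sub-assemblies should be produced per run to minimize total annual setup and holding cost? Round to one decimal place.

Annual demand D = 481 × 250 = 120,250.
Production build-up factor (1 − d/p) = 1 − 481/2,530 = 0.8099.
Q* = √(2DS / (H(1 − d/p))) = √(2 × 120,250 × 135 / (3.47 × 0.8099)).
= √(32,467,500 / 2.8103) ≈ 3398.983.

Q* ≈ 3,399.0 sub-assemblies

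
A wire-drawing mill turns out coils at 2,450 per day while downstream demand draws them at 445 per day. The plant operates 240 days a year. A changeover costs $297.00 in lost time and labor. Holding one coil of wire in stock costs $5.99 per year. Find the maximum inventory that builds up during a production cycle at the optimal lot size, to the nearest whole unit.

Annual demand D = 445 × 240 = 106,800.
Production build-up factor (1 − d/p) = 1 − 445/2,450 = 0.8184.
Q* = √(2DS / (H(1 − d/p))) = √(2 × 106,800 × 297 / (5.99 × 0.8184)).
= √(63,439,200 / 4.902) ≈ 3597.421.
Maximum inventory = Q*(1 − d/p) = 3597.421 × 0.8184 ≈ 2944.012.

I_max ≈ 2,944 coils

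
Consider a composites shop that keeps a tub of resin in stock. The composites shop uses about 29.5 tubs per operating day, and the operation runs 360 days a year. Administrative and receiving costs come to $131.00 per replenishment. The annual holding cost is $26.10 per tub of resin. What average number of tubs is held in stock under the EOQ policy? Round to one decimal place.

Annual demand D = 29.5 × 360 = 10,620.
The optimal lot size = √(2DS/H) = √(2 × 10,620 × 131 / 26.1) ≈ 326.51.
Average inventory = Q*/2 ≈ 326.51 / 2 = 163.254.

Average inventory ≈ 163.3 tubs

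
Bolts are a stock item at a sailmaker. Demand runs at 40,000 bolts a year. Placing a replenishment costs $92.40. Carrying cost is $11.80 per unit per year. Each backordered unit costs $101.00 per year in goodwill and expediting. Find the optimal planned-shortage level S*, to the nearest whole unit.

With planned backorders, Q* = √(2DS/H) · √((H+B)/B).
√(2DS/H) = √(2 × 40,000 × 92.4 / 11.8) = 791.480.
√((H+B)/B) = √((11.8+101)/101) = 1.0568.
Q* ≈ 836.438.
S* = Q* · H/(H+B) = 836.438 × 11.8/112.8 ≈ 87.500.

S* ≈ 87 bolts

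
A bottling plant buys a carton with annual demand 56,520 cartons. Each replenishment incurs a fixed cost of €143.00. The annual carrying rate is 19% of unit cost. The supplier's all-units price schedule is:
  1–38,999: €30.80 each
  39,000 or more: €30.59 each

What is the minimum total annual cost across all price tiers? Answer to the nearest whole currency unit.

TC* ≈ €1,750,542

Holding cost per unit per year at price C is H = 0.19·C.
Evaluate total cost at each tier's feasible EOQ or, if the EOQ is below the tier, at the tier's minimum quantity.
EOQ at €30.80 = 1662.0 (feasible in tier 1): TC = 56,520×€30.80 + (56,520/1662.0)×143 + (1662.0/2)×0.19×€30.80 = €1,750,542.04.
EOQ at €30.59 = 1667.7 < 39000, so use break Q=39000: TC = 56,520×€30.59 + (56,520/39000.0)×143 + (39000.0/2)×0.19×€30.59 = €1,842,489.99.
Lowest total cost among the candidates is at Q = 1662.0.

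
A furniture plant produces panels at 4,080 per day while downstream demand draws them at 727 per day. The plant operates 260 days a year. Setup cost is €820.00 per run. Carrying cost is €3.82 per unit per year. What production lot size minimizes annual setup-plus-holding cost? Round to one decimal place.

Annual demand D = 727 × 260 = 189,020.
Production build-up factor (1 − d/p) = 1 − 727/4,080 = 0.8218.
Q* = √(2DS / (H(1 − d/p))) = √(2 × 189,020 × 820 / (3.82 × 0.8218)).
= √(309,992,800 / 3.1393) ≈ 9937.049.

Q* ≈ 9,937.0 panels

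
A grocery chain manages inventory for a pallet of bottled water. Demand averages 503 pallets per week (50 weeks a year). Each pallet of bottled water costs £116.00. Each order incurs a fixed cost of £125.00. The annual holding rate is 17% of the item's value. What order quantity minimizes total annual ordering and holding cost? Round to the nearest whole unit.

Annual demand D = 503 × 50 = 25,150.
Holding cost H = 0.17 × £116.00 = £19.7200 per unit per year.
EOQ = √(2DS / H) = √(2 × 25,150 × 125 / 19.72).
= √(6,287,500 / 19.72) = √318,838.7424 ≈ 564.658.

Q* ≈ 565 pallets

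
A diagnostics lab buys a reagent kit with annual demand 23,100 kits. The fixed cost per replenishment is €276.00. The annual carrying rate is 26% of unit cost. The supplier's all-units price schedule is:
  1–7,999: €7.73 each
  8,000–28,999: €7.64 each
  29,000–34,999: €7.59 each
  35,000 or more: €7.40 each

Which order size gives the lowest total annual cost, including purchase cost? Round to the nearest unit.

Q* ≈ 2,519 kits

Holding cost per unit per year at price C is H = 0.26·C.
For each price level, check whether its EOQ is feasible; otherwise the best quantity at that price is the breakpoint.
EOQ at €7.73 = 2518.8 (feasible in tier 1): TC = 23,100×€7.73 + (23,100/2518.8)×276 + (2518.8/2)×0.26×€7.73 = €183,625.35.
EOQ at €7.64 = 2533.6 < 8000, so use break Q=8000: TC = 23,100×€7.64 + (23,100/8000.0)×276 + (8000.0/2)×0.26×€7.64 = €185,226.55.
EOQ at €7.59 = 2542.0 < 29000, so use break Q=29000: TC = 23,100×€7.59 + (23,100/29000.0)×276 + (29000.0/2)×0.26×€7.59 = €204,163.15.
EOQ at €7.40 = 2574.4 < 35000, so use break Q=35000: TC = 23,100×€7.40 + (23,100/35000.0)×276 + (35000.0/2)×0.26×€7.40 = €204,792.16.
Lowest total cost is €183,625.35 at Q = 2518.8.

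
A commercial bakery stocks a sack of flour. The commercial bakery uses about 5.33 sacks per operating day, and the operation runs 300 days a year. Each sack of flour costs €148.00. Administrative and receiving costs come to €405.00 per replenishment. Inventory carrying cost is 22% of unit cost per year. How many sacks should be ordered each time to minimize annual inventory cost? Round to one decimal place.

Annual demand D = 5.33 × 300 = 1,599.
Holding cost H = 0.22 × €148.00 = €32.5600 per unit per year.
EOQ = √(2DS / H) = √(2 × 1,599 × 405 / 32.56).
= √(1,295,190 / 32.56) = √39,778.5627 ≈ 199.446.

Q* ≈ 199.4 sacks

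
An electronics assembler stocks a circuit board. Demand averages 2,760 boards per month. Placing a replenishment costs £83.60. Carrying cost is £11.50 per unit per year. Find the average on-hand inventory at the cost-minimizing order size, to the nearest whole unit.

Average inventory ≈ 347 boards

Annual demand D = 2,760 × 12 = 33,120.
The optimal lot size = √(2DS/H) = √(2 × 33,120 × 83.6 / 11.5) ≈ 693.93.
Average inventory = Q*/2 ≈ 693.93 / 2 = 346.964.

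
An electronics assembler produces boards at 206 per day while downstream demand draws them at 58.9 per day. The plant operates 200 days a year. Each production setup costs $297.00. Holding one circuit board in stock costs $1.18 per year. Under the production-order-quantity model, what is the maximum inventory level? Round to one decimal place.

Annual demand D = 58.9 × 200 = 11,780.
Production build-up factor (1 − d/p) = 1 − 58.9/206 = 0.7141.
Q* = √(2DS / (H(1 − d/p))) = √(2 × 11,780 × 297 / (1.18 × 0.7141)).
= √(6,997,320 / 0.8426) ≈ 2881.722.
Maximum inventory = Q*(1 − d/p) = 2881.722 × 0.7141 ≈ 2057.774.

I_max ≈ 2,057.8 boards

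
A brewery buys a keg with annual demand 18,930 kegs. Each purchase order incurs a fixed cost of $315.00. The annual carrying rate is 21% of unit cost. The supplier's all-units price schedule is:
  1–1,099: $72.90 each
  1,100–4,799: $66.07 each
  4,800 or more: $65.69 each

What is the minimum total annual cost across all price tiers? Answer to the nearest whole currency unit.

TC* ≈ $1,263,757

Holding cost per unit per year at price C is H = 0.21·C.
For each price level, check whether its EOQ is feasible; otherwise the best quantity at that price is the breakpoint.
EOQ at $72.90 = 882.6 (feasible in tier 1): TC = 18,930×$72.90 + (18,930/882.6)×315 + (882.6/2)×0.21×$72.90 = $1,393,508.98.
EOQ at $66.07 = 927.1 < 1100, so use break Q=1100: TC = 18,930×$66.07 + (18,930/1100.0)×315 + (1100.0/2)×0.21×$66.07 = $1,263,757.05.
EOQ at $65.69 = 929.8 < 4800, so use break Q=4800: TC = 18,930×$65.69 + (18,930/4800.0)×315 + (4800.0/2)×0.21×$65.69 = $1,277,861.74.
Lowest total cost among the candidates is at Q = 1100.0.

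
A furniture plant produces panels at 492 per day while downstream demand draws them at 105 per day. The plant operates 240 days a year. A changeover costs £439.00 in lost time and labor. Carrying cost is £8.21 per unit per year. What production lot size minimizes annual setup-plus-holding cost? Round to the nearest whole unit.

Q* ≈ 1,851 panels

Annual demand D = 105 × 240 = 25,200.
Production build-up factor (1 − d/p) = 1 − 105/492 = 0.7866.
Q* = √(2DS / (H(1 − d/p))) = √(2 × 25,200 × 439 / (8.21 × 0.7866)).
= √(22,125,600 / 6.4579) ≈ 1850.986.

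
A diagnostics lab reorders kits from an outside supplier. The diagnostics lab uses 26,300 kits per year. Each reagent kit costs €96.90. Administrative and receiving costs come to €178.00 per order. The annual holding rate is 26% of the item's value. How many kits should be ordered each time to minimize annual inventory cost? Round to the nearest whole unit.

Holding cost H = 0.26 × €96.90 = €25.1940 per unit per year.
EOQ = √(2DS / H) = √(2 × 26,300 × 178 / 25.194).
= √(9,362,800 / 25.194) = √371,628.1654 ≈ 609.613.

Q* ≈ 610 kits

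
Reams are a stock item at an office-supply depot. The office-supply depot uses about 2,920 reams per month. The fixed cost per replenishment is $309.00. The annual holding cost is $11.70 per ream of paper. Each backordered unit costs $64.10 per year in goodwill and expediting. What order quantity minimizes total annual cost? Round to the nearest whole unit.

Annual demand D = 2,920 × 12 = 35,040.
With planned backorders, Q* = √(2DS/H) · √((H+B)/B).
√(2DS/H) = √(2 × 35,040 × 309 / 11.7) = 1360.452.
√((H+B)/B) = √((11.7+64.1)/64.1) = 1.0874.
Q* ≈ 1479.411.

Q* ≈ 1,479 reams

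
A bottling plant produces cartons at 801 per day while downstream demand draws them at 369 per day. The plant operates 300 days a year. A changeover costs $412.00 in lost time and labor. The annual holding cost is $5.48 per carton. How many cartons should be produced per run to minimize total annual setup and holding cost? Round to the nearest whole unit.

Annual demand D = 369 × 300 = 110,700.
Production build-up factor (1 − d/p) = 1 − 369/801 = 0.5393.
Q* = √(2DS / (H(1 − d/p))) = √(2 × 110,700 × 412 / (5.48 × 0.5393)).
= √(91,216,800 / 2.9555) ≈ 5555.479.

Q* ≈ 5,555 cartons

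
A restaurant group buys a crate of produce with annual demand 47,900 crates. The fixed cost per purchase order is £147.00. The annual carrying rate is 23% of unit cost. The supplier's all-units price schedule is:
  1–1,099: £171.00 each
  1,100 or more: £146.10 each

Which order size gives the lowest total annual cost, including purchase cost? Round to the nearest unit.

Q* ≈ 1,100 crates

Holding cost per unit per year at price C is H = 0.23·C.
Candidates are each tier's EOQ (if it falls in that tier) and each price-break quantity.
EOQ at £171.00 = 598.4 (feasible in tier 1): TC = 47,900×£171.00 + (47,900/598.4)×147 + (598.4/2)×0.23×£171.00 = £8,214,434.41.
EOQ at £146.10 = 647.4 < 1100, so use break Q=1100: TC = 47,900×£146.10 + (47,900/1100.0)×147 + (1100.0/2)×0.23×£146.10 = £7,023,072.83.
Lowest total cost is £7,023,072.83 at Q = 1100.0.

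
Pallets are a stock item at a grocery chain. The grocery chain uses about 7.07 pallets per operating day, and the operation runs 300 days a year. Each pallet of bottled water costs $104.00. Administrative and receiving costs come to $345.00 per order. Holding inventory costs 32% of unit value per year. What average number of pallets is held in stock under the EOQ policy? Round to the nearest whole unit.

Annual demand D = 7.07 × 300 = 2,121.
Holding cost H = 0.32 × $104.00 = $33.2800 per unit per year.
Q* = √(2DS/H) = √(2 × 2,121 × 345 / 33.28) ≈ 209.70.
Average inventory = Q*/2 ≈ 209.70 / 2 = 104.851.

Average inventory ≈ 105 pallets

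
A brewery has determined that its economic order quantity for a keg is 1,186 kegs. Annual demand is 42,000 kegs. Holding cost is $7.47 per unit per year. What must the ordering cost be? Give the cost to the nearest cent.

The basic EOQ model gives Q* = √(2DS/H); rearrange for the unknown.
From Q* = √(2DS/H): S = Q*²H / (2D) = 1,186² × 7.47 / (2 × 42,000) = 125.0866.

S ≈ $125.09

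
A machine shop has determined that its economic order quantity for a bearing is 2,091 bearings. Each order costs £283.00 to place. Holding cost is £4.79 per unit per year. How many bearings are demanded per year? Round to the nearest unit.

Invert the EOQ relation Q*² = 2DS/H.
From Q* = √(2DS/H): D = Q*²H / (2S) = 2,091² × 4.79 / (2 × 283) = 37002.166.

D ≈ 37,002 bearings per year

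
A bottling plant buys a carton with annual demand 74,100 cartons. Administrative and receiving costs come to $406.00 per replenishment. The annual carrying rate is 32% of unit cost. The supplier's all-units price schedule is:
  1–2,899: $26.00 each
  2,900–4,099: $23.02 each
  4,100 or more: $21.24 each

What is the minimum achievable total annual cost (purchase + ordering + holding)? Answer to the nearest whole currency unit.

Holding cost per unit per year at price C is H = 0.32·C.
For each price level, check whether its EOQ is feasible; otherwise the best quantity at that price is the breakpoint.
EOQ at $26.00 = 2689.2 (feasible in tier 1): TC = 74,100×$26.00 + (74,100/2689.2)×406 + (2689.2/2)×0.32×$26.00 = $1,948,974.27.
EOQ at $23.02 = 2858.0 < 2900, so use break Q=2900: TC = 74,100×$23.02 + (74,100/2900.0)×406 + (2900.0/2)×0.32×$23.02 = $1,726,837.28.
EOQ at $21.24 = 2975.3 < 4100, so use break Q=4100: TC = 74,100×$21.24 + (74,100/4100.0)×406 + (4100.0/2)×0.32×$21.24 = $1,595,155.15.
Lowest total cost among the candidates is at Q = 4100.0.

TC* ≈ $1,595,155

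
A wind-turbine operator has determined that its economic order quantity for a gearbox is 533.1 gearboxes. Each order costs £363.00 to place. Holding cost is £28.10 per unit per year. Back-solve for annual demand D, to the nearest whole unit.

D ≈ 11,000 gearboxes per year

The basic EOQ model gives Q* = √(2DS/H); rearrange for the unknown.
From Q* = √(2DS/H): D = Q*²H / (2S) = 533.1² × 28.1 / (2 × 363) = 10999.858.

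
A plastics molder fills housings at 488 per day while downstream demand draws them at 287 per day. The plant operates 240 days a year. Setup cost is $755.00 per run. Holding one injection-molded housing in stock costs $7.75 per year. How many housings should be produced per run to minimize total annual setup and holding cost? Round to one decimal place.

Annual demand D = 287 × 240 = 68,880.
Production build-up factor (1 − d/p) = 1 − 287/488 = 0.4119.
Q* = √(2DS / (H(1 − d/p))) = √(2 × 68,880 × 755 / (7.75 × 0.4119)).
= √(104,008,800 / 3.1921) ≈ 5708.159.

Q* ≈ 5,708.2 housings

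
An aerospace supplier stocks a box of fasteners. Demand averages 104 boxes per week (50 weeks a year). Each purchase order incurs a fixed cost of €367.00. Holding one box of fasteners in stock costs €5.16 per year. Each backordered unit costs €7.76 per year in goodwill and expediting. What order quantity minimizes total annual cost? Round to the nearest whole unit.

Annual demand D = 104 × 50 = 5,200.
With planned backorders, Q* = √(2DS/H) · √((H+B)/B).
√(2DS/H) = √(2 × 5,200 × 367 / 5.16) = 860.052.
√((H+B)/B) = √((5.16+7.76)/7.76) = 1.2903.
Q* ≈ 1109.750.

Q* ≈ 1,110 boxes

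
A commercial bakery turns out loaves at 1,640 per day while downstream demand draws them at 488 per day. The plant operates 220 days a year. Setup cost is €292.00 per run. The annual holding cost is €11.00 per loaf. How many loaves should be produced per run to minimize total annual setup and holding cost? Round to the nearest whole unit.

Annual demand D = 488 × 220 = 107,360.
Production build-up factor (1 − d/p) = 1 − 488/1,640 = 0.7024.
Q* = √(2DS / (H(1 − d/p))) = √(2 × 107,360 × 292 / (11 × 0.7024)).
= √(62,698,240 / 7.7268) ≈ 2848.571.

Q* ≈ 2,849 loaves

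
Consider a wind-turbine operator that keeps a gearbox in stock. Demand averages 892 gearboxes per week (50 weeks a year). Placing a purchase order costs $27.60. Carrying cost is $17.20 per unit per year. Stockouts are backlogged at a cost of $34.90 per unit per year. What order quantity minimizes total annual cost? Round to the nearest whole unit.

Q* ≈ 462 gearboxes

Annual demand D = 892 × 50 = 44,600.
With planned backorders, Q* = √(2DS/H) · √((H+B)/B).
√(2DS/H) = √(2 × 44,600 × 27.6 / 17.2) = 378.332.
√((H+B)/B) = √((17.2+34.9)/34.9) = 1.2218.
Q* ≈ 462.252.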